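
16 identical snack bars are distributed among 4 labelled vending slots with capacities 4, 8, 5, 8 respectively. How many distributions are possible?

Without the upper bounds there are C(19,3) = 969 ways to split 16 among 4 vending slots.
Subtract solutions that violate a single cap (substitute x_i' = x_i − (cap_i+1)): x_1 ≥ 5 gives C(14,3) = 364; x_2 ≥ 9 gives C(10,3) = 120; x_3 ≥ 6 gives C(13,3) = 286; x_4 ≥ 9 gives C(10,3) = 120. Together 890.
Add back pairs where two caps are both exceeded: 10 + 56 + 10 + 4 + 0 + 4 = 84.
By inclusion–exclusion the count is 969 − 890 + 84 = 163.

163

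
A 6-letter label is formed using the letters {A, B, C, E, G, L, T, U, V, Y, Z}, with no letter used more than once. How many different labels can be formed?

With no repetition, fill the 6 letters in order: 11 choices, then 10, down to 6.
11 × 10 × 9 × 8 × 7 × 6 = 332640.

332640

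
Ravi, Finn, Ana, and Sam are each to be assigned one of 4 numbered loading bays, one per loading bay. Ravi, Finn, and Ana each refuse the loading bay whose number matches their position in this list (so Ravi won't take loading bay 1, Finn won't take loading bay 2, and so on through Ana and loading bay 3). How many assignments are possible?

Let Aᵢ (for i ∈ {1, 2, 3}) be the placements that put person i in their forbidden loading bay. Any j of these fix j positions, leaving (4−j)! ways to fill the rest, and there are C(3,j) ways to pick which j.
By inclusion–exclusion, the number of valid placements is Σ_{j=0}^{3} (−1)^j C(3,j)·(4−j)!.
Computing: 24 − 18 + 6 − 1 = 11.

11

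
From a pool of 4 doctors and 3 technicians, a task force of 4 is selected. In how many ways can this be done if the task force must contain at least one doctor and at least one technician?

34

Total 4-person selections from all 7: C(7,4) = 35.
Selections missing a whole group: no doctors → C(3,4) = 0; no technicians → C(4,4) = 1.
Both groups omitted at once is impossible, so 35 − 1 = 34.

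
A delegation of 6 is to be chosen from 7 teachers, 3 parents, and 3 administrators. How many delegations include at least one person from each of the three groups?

Unrestricted: C(13,6) = 1716 ways to pick any 6 of the 13.
Selections missing a whole group: no teachers → C(6,6) = 1; no parents → C(10,6) = 210; no administrators → C(10,6) = 210.
Add back selections omitting two groups (i.e. drawn from a single group): C(7,6) + C(3,6) + C(3,6) = 7.
By inclusion–exclusion: 1716 − 421 + 7 = 1302.

1302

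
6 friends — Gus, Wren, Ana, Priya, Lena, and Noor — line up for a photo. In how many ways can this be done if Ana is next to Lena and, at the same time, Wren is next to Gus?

Treat {Ana,Lena} as one block (2 orders) and {Wren,Gus} as another (2 orders).
That leaves 4 units to arrange: 2 × 2 × 4! = 4 × 24 = 96.

96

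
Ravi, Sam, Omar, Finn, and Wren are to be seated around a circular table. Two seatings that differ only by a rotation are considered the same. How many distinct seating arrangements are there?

Fix one person's seat to break rotational symmetry; the remaining 4 people can be arranged in (4)! = 24 ways.

24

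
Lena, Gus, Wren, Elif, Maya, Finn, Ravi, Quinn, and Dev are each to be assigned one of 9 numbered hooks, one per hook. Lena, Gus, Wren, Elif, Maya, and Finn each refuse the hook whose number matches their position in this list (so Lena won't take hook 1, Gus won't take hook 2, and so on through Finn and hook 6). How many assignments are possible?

Let Aᵢ (for 1 ≤ i ≤ 6) be the placements that put person i in their forbidden hook. Any j of these fix j positions, leaving (9−j)! ways to fill the rest, and there are C(6,j) ways to pick which j.
By inclusion–exclusion, the number of valid placements is Σ_{j=0}^{6} (−1)^j C(6,j)·(9−j)!.
Computing: 362880 − 241920 + 75600 − 14400 + 1800 − 144 + 6 = 183822.

183822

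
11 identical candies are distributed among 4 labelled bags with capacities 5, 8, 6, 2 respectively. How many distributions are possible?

112

By stars and bars, unrestricted non-negative solutions to x_1+…+x_4 = 11 number C(11+3,3) = 364.
Subtract solutions that violate a single cap (substitute x_i' = x_i − (cap_i+1)): x_1 ≥ 6 gives C(8,3) = 56; x_2 ≥ 9 gives C(5,3) = 10; x_3 ≥ 7 gives C(7,3) = 35; x_4 ≥ 3 gives C(11,3) = 165. Together 266.
Add back pairs where two caps are both exceeded: 0 + 0 + 10 + 0 + 0 + 4 = 14.
By inclusion–exclusion the count is 364 − 266 + 14 = 112.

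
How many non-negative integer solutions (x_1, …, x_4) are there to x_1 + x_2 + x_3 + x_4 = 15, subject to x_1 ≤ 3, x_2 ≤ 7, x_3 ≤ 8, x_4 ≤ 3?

64

Without the upper bounds there are C(18,3) = 816 ways to split 15 among 4 variables.
Subtract solutions that violate a single cap (substitute x_i' = x_i − (cap_i+1)): x_1 ≥ 4 gives C(14,3) = 364; x_2 ≥ 8 gives C(10,3) = 120; x_3 ≥ 9 gives C(9,3) = 84; x_4 ≥ 4 gives C(14,3) = 364. Together 932.
Add back pairs where two caps are both exceeded: 20 + 10 + 120 + 0 + 20 + 10 = 180.
By inclusion–exclusion the count is 816 − 932 + 180 = 64.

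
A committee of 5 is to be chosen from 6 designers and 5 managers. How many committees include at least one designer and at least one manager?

With no constraint there are C(11,5) = 462 possible selections.
Subtract selections that omit an entire group: no designers → C(5,5) = 1; no managers → C(6,5) = 6.
Both groups omitted at once is impossible, so 462 − 7 = 455.

455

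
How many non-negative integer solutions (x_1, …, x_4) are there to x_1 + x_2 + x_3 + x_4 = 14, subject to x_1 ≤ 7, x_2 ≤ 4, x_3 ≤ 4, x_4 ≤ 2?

Without the upper bounds there are C(17,3) = 680 ways to split 14 among 4 variables.
Subtract solutions that violate a single cap (substitute x_i' = x_i − (cap_i+1)): x_1 ≥ 8 gives C(9,3) = 84; x_2 ≥ 5 gives C(12,3) = 220; x_3 ≥ 5 gives C(12,3) = 220; x_4 ≥ 3 gives C(14,3) = 364. Together 888.
Add back pairs where two caps are both exceeded: 4 + 4 + 20 + 35 + 84 + 84 = 231.
Subtract triples: 0 + 0 + 0 + 4 = 4.
By inclusion–exclusion the count is 680 − 888 + 231 − 4 = 19.

19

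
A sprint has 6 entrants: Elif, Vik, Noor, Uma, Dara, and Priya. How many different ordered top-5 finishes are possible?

This is an ordered selection of 5 from 6: P(6,5).
That gives 6 × 5 × 4 × 3 × 2 = 720.

720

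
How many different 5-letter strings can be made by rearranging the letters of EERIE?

EERIE has 5 letters with E appearing 3 times.
Dividing 5! = 120 by 3! = 6 for the repeated letters gives 20.

20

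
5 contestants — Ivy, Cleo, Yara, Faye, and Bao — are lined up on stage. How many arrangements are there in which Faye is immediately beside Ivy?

48

Place the 3 others and the Faye-Ivy pair as 4 objects in a line; the pair has 2 internal arrangements.
So the count is 2·(4)! = 48.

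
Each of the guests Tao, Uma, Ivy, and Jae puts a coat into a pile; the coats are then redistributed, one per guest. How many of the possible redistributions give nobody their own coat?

This is the derangement count D_4: permutations of 4 items with no fixed point.
By inclusion–exclusion this is Σ_{j=0}^{4} (−1)^j C(4,j)·(4−j)!.
Computing: 24 − 24 + 12 − 4 + 1 = 9.

9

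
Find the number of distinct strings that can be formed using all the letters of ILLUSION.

10080

ILLUSION has 8 letters with I appearing twice and L appearing twice.
The number of distinct arrangements is 8!/(2!·2!) = 40320/4 = 10080.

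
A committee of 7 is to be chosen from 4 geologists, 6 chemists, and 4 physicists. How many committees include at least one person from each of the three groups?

3184

Unrestricted: C(14,7) = 3432 ways to pick any 7 of the 14.
Selections missing a whole group: no geologists → C(10,7) = 120; no chemists → C(8,7) = 8; no physicists → C(10,7) = 120.
Add back selections omitting two groups (i.e. drawn from a single group): C(4,7) + C(6,7) + C(4,7) = 0.
By inclusion–exclusion: 3432 − 248 + 0 = 3184.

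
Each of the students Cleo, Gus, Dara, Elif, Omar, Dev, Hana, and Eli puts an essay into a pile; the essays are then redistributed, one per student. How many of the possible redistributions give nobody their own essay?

Count assignments avoiding every fixed point. For any j of the 8 students fixed to their own essay, the other 8−j can be arranged in (8−j)! ways.
By inclusion–exclusion this is Σ_{j=0}^{8} (−1)^j C(8,j)·(8−j)!.
Computing: 40320 − 40320 + 20160 − 6720 + 1680 − 336 + 56 − 8 + 1 = 14833.

14833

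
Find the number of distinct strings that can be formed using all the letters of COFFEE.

180

The 6 letters of COFFEE have repeats: E appearing twice and F appearing twice.
The number of distinct arrangements is 6!/(2!·2!) = 720/4 = 180.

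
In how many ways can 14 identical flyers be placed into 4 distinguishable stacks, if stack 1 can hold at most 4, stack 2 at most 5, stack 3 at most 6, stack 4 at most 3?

Without the upper bounds there are C(17,3) = 680 ways to split 14 among 4 stacks.
Subtract solutions that violate a single cap (substitute x_i' = x_i − (cap_i+1)): x_1 ≥ 5 gives C(12,3) = 220; x_2 ≥ 6 gives C(11,3) = 165; x_3 ≥ 7 gives C(10,3) = 120; x_4 ≥ 4 gives C(13,3) = 286. Together 791.
Add back pairs where two caps are both exceeded: 20 + 10 + 56 + 4 + 35 + 20 = 145.
By inclusion–exclusion the count is 680 − 791 + 145 = 34.

34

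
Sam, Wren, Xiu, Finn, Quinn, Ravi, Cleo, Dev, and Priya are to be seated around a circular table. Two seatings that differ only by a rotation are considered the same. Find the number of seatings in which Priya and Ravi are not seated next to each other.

All circular seatings of 9 people number (8)! = 40320.
Those with Priya next to Ravi: fuse the pair into one unit and seat 8 units around a circle — 2·(7)! = 10080.
Subtracting, 40320 − 10080 = 30240.

30240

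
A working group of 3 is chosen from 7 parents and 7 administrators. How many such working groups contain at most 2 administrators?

329

Split by how many administrators are chosen (0 through 2).
Sum: C(7,0)·C(7,3) + C(7,1)·C(7,2) + C(7,2)·C(7,1) = 35 + 147 + 147 = 329.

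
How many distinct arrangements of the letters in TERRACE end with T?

Fix T in the last position and arrange the remaining 6 letters.
Those 6 letters have E appearing twice and R appearing twice, giving (6)!/(2!·2!) = 180.

180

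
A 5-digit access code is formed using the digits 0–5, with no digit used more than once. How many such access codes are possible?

720

With no repetition, fill the 5 digits in order: 6 choices, then 5, down to 2.
That product is 6 × 5 × 4 × 3 × 2 = 720.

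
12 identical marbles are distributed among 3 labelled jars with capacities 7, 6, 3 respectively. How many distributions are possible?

By stars and bars, unrestricted non-negative solutions to x_1+…+x_3 = 12 number C(12+2,2) = 91.
Subtract solutions that violate a single cap (substitute x_i' = x_i − (cap_i+1)): x_1 ≥ 8 gives C(6,2) = 15; x_2 ≥ 7 gives C(7,2) = 21; x_3 ≥ 4 gives C(10,2) = 45. Together 81.
Add back pairs where two caps are both exceeded: 0 + 1 + 3 = 4.
By inclusion–exclusion the count is 91 − 81 + 4 = 14.

14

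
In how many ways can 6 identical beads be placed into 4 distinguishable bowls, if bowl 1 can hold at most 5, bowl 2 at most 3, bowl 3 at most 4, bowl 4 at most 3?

Without the upper bounds there are C(9,3) = 84 ways to split 6 among 4 bowls.
Subtract solutions that violate a single cap (substitute x_i' = x_i − (cap_i+1)): x_1 ≥ 6 gives C(3,3) = 1; x_2 ≥ 4 gives C(5,3) = 10; x_3 ≥ 5 gives C(4,3) = 4; x_4 ≥ 4 gives C(5,3) = 10. Together 25.
No two caps can be exceeded simultaneously, so the pair terms are all 0.
By inclusion–exclusion the count is 84 − 25 + 0 = 59.

59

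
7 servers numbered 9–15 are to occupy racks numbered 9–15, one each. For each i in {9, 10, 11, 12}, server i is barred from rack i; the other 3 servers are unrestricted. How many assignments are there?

2790

Let Aᵢ (for 9 ≤ i ≤ 12) be the placements that put server i in its forbidden rack. Any j of these fix j positions, leaving (7−j)! ways to fill the rest, and there are C(4,j) ways to pick which j.
By inclusion–exclusion, the number of valid placements is Σ_{j=0}^{4} (−1)^j C(4,j)·(7−j)!.
Computing: 5040 − 2880 + 720 − 96 + 6 = 2790.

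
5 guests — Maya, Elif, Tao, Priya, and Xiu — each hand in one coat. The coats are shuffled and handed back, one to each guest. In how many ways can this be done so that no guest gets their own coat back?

44

Count assignments avoiding every fixed point. For any j of the 5 guests fixed to their own coat, the other 5−j can be arranged in (5−j)! ways.
By inclusion–exclusion this is Σ_{j=0}^{5} (−1)^j C(5,j)·(5−j)!.
Computing: 120 − 120 + 60 − 20 + 5 − 1 = 44.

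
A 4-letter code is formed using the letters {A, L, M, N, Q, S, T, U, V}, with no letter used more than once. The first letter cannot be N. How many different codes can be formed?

The first letter has 9−1 = 8 choices (anything except N).
The remaining 3 letters are filled from the other 8 symbols without repetition: 8 × 7 × 6 = 336.
Total: 8 × 336 = 2688.

2688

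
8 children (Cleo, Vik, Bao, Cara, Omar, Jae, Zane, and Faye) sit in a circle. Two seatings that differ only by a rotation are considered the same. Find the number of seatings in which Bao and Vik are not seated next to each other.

3600

All circular seatings of 8 people number (7)! = 5040.
Seatings with Bao beside Vik: treat them as a block with 2 internal orders, giving 2 × (6)! = 1440.
Subtracting, 5040 − 1440 = 3600.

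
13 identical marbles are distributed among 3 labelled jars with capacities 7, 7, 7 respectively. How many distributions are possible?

42

By stars and bars, unrestricted non-negative solutions to x_1+…+x_3 = 13 number C(13+2,2) = 105.
Subtract solutions that violate a single cap (substitute x_i' = x_i − (cap_i+1)): x_1 ≥ 8 gives C(7,2) = 21; x_2 ≥ 8 gives C(7,2) = 21; x_3 ≥ 8 gives C(7,2) = 21. Together 63.
No two caps can be exceeded simultaneously, so the pair terms are all 0.
By inclusion–exclusion the count is 105 − 63 + 0 = 42.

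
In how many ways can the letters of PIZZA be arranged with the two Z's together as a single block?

24

Treat the 2 copies of Z as a single block. The multiset to arrange is then {ZZ, A, I, P}, 4 items in all.
All 4 items are distinct, so there are (4)! = 24 arrangements.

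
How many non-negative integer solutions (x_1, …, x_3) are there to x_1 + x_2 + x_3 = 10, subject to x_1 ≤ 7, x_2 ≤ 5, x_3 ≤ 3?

18

Without the upper bounds there are C(12,2) = 66 ways to split 10 among 3 variables.
Subtract solutions that violate a single cap (substitute x_i' = x_i − (cap_i+1)): x_1 ≥ 8 gives C(4,2) = 6; x_2 ≥ 6 gives C(6,2) = 15; x_3 ≥ 4 gives C(8,2) = 28. Together 49.
Add back pairs where two caps are both exceeded: 0 + 0 + 1 = 1.
By inclusion–exclusion the count is 66 − 49 + 1 = 18.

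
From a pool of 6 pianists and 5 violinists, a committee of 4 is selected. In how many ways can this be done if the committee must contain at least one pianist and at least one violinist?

Unrestricted: C(11,4) = 330 ways to pick any 4 of the 11.
Selections missing a whole group: no pianists → C(5,4) = 5; no violinists → C(6,4) = 15.
Both groups omitted at once is impossible, so 330 − 20 = 310.

310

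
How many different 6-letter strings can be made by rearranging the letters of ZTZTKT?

60

ZTZTKT has 6 letters with T appearing 3 times and Z appearing twice.
The number of distinct arrangements is 6!/(3!·2!) = 720/12 = 60.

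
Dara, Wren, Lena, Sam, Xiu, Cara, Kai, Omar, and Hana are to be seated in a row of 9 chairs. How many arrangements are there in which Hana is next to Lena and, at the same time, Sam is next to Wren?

20160

Treat {Hana,Lena} as one block (2 orders) and {Sam,Wren} as another (2 orders).
That leaves 7 units to arrange: 2 × 2 × 7! = 4 × 5040 = 20160.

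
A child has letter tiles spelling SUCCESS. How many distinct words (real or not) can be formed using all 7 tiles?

The 7 letters of SUCCESS have repeats: C appearing twice and S appearing 3 times.
The number of distinct arrangements is 7!/(3!·2!) = 5040/12 = 420.

420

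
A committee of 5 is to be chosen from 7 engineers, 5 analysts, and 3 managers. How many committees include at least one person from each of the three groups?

1925

With no constraint there are C(15,5) = 3003 possible selections.
Subtract selections that omit an entire group: no engineers → C(8,5) = 56; no analysts → C(10,5) = 252; no managers → C(12,5) = 792.
Add back selections omitting two groups (i.e. drawn from a single group): C(7,5) + C(5,5) + C(3,5) = 22.
By inclusion–exclusion: 3003 − 1100 + 22 = 1925.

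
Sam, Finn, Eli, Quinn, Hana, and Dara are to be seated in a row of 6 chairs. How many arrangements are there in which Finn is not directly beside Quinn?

Of the 6! = 720 arrangements, those with Finn and Quinn adjacent number 2 × 5! = 240 (treat the pair as a block with 2 internal orders).
So 720 − 240 = 480 arrangements keep them apart.

480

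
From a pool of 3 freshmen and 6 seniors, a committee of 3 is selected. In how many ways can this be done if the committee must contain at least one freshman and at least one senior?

63

With no constraint there are C(9,3) = 84 possible selections.
Selections missing a whole group: no freshmen → C(6,3) = 20; no seniors → C(3,3) = 1.
Both groups omitted at once is impossible, so 84 − 21 = 63.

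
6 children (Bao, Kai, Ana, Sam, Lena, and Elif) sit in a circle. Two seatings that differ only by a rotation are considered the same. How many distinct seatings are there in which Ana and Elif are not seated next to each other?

72

Without the restriction there are (5)! = 120 seatings.
Seatings with Ana beside Elif: treat them as a block with 2 internal orders, giving 2 × (4)! = 48.
Subtracting, 120 − 48 = 72.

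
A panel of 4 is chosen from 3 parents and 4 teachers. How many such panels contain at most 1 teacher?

Split by how many teachers are chosen (0 through 1).
Sum: C(4,0)·C(3,4) + C(4,1)·C(3,3) = 0 + 4 = 4.

4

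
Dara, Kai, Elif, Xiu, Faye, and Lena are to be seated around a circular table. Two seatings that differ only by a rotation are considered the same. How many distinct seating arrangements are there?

Around a circle, 6 distinct people have 6!/6 = (5)! = 120 rotationally distinct seatings.

120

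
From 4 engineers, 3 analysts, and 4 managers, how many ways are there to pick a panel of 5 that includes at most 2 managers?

371

Split by how many managers are chosen (0 through 2).
Sum: C(4,0)·C(7,5) + C(4,1)·C(7,4) + C(4,2)·C(7,3) = 21 + 140 + 210 = 371.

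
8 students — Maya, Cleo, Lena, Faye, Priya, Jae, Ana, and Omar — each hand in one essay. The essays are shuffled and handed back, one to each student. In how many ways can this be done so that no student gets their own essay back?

14833

Let Aᵢ be the assignments in which student i gets their own essay. We want the size of the complement of A₁∪…∪A_8.
By inclusion–exclusion this is Σ_{j=0}^{8} (−1)^j C(8,j)·(8−j)!.
Computing: 40320 − 40320 + 20160 − 6720 + 1680 − 336 + 56 − 8 + 1 = 14833.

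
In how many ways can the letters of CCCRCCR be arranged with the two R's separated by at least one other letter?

There are 7!/(5!·2!) = 21 arrangements of CCCRCCR in total.
Arrangements with the R's together: treat RR as one letter, giving (6)!/(5!) = 6.
Hence 21 − 6 = 15.

15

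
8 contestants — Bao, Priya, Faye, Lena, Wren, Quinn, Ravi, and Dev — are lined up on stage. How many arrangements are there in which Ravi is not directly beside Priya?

Of the 8! = 40320 arrangements, those with Ravi and Priya adjacent number 2 × 7! = 10080 (treat the pair as a block with 2 internal orders).
Complementary counting: 40320 − 10080 = 30240.

30240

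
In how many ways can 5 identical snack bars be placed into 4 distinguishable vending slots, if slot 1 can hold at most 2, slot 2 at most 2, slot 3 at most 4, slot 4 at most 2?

25

Without the upper bounds there are C(8,3) = 56 ways to split 5 among 4 vending slots.
Subtract solutions that violate a single cap (substitute x_i' = x_i − (cap_i+1)): x_1 ≥ 3 gives C(5,3) = 10; x_2 ≥ 3 gives C(5,3) = 10; x_3 ≥ 5 gives C(3,3) = 1; x_4 ≥ 3 gives C(5,3) = 10. Together 31.
No two caps can be exceeded simultaneously, so the pair terms are all 0.
By inclusion–exclusion the count is 56 − 31 + 0 = 25.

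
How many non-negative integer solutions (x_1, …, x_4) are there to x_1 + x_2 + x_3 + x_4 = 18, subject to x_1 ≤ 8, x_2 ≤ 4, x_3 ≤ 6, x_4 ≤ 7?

Ignoring the caps, the number of non-negative solutions to x_1+…+x_4 = 18 is C(21,3) = 1330.
Subtract solutions that violate a single cap (substitute x_i' = x_i − (cap_i+1)): x_1 ≥ 9 gives C(12,3) = 220; x_2 ≥ 5 gives C(16,3) = 560; x_3 ≥ 7 gives C(14,3) = 364; x_4 ≥ 8 gives C(13,3) = 286. Together 1430.
Add back pairs where two caps are both exceeded: 35 + 10 + 4 + 84 + 56 + 20 = 209.
By inclusion–exclusion the count is 1330 − 1430 + 209 = 109.

109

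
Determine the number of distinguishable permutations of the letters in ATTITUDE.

ATTITUDE has 8 letters with T appearing 3 times.
Dividing 8! = 40320 by 3! = 6 for the repeated letters gives 6720.

6720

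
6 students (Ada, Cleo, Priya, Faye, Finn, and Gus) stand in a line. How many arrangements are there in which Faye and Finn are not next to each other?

Of the 6! = 720 arrangements, those with Faye and Finn adjacent number 2 × 5! = 240 (treat the pair as a block with 2 internal orders).
Complementary counting: 720 − 240 = 480.

480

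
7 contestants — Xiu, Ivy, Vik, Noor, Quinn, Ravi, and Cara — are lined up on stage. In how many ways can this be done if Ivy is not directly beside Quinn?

There are 7! = 5040 arrangements in all. If Ivy and Quinn are adjacent, merging them into one block gives 2·(6)! = 1440 arrangements.
So 5040 − 1440 = 3600 arrangements keep them apart.

3600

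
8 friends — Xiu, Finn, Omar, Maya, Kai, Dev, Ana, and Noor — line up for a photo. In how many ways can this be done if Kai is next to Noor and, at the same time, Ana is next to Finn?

2880

Treat {Kai,Noor} as one block (2 orders) and {Ana,Finn} as another (2 orders).
That leaves 6 units to arrange: 2 × 2 × 6! = 4 × 720 = 2880.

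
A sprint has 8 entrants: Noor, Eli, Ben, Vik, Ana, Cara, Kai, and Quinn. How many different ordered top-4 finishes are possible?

1680

This is an ordered selection of 4 from 8: P(8,4).
That gives 8 × 7 × 6 × 5 = 1680.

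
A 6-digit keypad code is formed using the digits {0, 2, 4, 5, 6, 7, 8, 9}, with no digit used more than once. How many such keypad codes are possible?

This is a permutation of 6 out of 8: P(8,6) = 8!/2!.
That product is 8 × 7 × 6 × 5 × 4 × 3 = 20160.

20160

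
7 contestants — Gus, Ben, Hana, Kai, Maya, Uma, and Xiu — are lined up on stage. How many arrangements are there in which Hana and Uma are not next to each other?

Of the 7! = 5040 arrangements, those with Hana and Uma adjacent number 2 × 6! = 1440 (treat the pair as a block with 2 internal orders).
So 5040 − 1440 = 3600 arrangements keep them apart.

3600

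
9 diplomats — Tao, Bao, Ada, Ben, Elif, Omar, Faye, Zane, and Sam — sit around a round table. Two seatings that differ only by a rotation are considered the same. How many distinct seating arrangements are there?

40320

Around a circle, 9 distinct people have 9!/9 = (8)! = 40320 rotationally distinct seatings.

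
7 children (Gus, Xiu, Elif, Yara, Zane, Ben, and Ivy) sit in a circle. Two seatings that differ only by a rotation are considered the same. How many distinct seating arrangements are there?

720

Around a circle, 7 distinct people have 7!/7 = (6)! = 720 rotationally distinct seatings.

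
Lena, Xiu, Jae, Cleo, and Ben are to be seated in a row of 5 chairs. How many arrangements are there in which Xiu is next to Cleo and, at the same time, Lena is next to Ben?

Treat {Xiu,Cleo} as one block (2 orders) and {Lena,Ben} as another (2 orders).
That leaves 3 units to arrange: 2 × 2 × 3! = 4 × 6 = 24.

24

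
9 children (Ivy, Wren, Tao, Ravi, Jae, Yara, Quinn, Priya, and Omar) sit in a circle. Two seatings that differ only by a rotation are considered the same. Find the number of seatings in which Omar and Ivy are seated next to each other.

Treat {Omar, Ivy} as one unit (2 internal orders) and seat the resulting 8 units around the table: (7)! circular arrangements.
So 2 × (7)! = 2 × 5040 = 10080.

10080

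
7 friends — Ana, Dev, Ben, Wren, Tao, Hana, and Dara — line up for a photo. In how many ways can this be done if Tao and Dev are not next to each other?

Of the 7! = 5040 arrangements, those with Tao and Dev adjacent number 2 × 6! = 1440 (treat the pair as a block with 2 internal orders).
Complementary counting: 5040 − 1440 = 3600.

3600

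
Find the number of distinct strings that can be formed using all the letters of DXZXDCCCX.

5040

DXZXDCCCX has 9 letters with C appearing 3 times, D appearing twice, and X appearing 3 times.
So there are 9! / (3!·3!·2!) = 5040 distinguishable arrangements.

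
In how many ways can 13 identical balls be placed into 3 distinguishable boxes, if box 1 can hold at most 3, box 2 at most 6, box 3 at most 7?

10

By stars and bars, unrestricted non-negative solutions to x_1+…+x_3 = 13 number C(13+2,2) = 105.
Subtract solutions that violate a single cap (substitute x_i' = x_i − (cap_i+1)): x_1 ≥ 4 gives C(11,2) = 55; x_2 ≥ 7 gives C(8,2) = 28; x_3 ≥ 8 gives C(7,2) = 21. Together 104.
Add back pairs where two caps are both exceeded: 6 + 3 + 0 = 9.
By inclusion–exclusion the count is 105 − 104 + 9 = 10.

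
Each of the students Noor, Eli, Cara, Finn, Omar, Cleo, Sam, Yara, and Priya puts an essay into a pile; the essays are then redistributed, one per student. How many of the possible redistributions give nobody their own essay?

Let Aᵢ be the assignments in which student i gets their own essay. We want the size of the complement of A₁∪…∪A_9.
By inclusion–exclusion this is Σ_{j=0}^{9} (−1)^j C(9,j)·(9−j)!.
Computing: 362880 − 362880 + 181440 − 60480 + 15120 − 3024 + 504 − 72 + 9 − 1 = 133496.

133496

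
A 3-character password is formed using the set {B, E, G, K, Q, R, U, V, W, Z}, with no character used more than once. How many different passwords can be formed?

720

With no repetition, fill the 3 characters in order: 10 choices, then 9, down to 8.
That product is 10 × 9 × 8 = 720.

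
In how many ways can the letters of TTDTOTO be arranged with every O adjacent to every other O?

30

Treat the 2 copies of O as a single block. The multiset to arrange is then {OO, D, T, T, T, T}, 6 items in all.
That gives (6)!/(4!) = 30 arrangements.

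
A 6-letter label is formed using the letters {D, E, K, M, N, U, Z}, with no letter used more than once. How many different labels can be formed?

This is a permutation of 6 out of 7: P(7,6) = 7!/1!.
7 × 6 × 5 × 4 × 3 × 2 = 5040.

5040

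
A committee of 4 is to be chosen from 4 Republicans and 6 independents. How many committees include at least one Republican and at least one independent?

194

With no constraint there are C(10,4) = 210 possible selections.
Selections missing a whole group: no Republicans → C(6,4) = 15; no independents → C(4,4) = 1.
Both groups omitted at once is impossible, so 210 − 16 = 194.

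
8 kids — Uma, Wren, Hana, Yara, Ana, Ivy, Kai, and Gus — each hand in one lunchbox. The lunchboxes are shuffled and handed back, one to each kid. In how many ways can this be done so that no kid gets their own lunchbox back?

This is the derangement count D_8: permutations of 8 items with no fixed point.
By inclusion–exclusion this is Σ_{j=0}^{8} (−1)^j C(8,j)·(8−j)!.
Computing: 40320 − 40320 + 20160 − 6720 + 1680 − 336 + 56 − 8 + 1 = 14833.

14833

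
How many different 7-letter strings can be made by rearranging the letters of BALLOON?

Letter multiplicities in BALLOON: A×1, B×1, L×2, N×1, O×2.
Dividing 7! = 5040 by 2!·2! = 4 for the repeated letters gives 1260.

1260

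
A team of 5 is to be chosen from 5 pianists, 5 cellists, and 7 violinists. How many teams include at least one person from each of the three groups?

4375

Unrestricted: C(17,5) = 6188 ways to pick any 5 of the 17.
Selections missing a whole group: no pianists → C(12,5) = 792; no cellists → C(12,5) = 792; no violinists → C(10,5) = 252.
Add back selections omitting two groups (i.e. drawn from a single group): C(5,5) + C(5,5) + C(7,5) = 23.
By inclusion–exclusion: 6188 − 1836 + 23 = 4375.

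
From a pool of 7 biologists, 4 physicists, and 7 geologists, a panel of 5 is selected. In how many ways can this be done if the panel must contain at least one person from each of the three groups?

5684

With no constraint there are C(18,5) = 8568 possible selections.
Subtract selections that omit an entire group: no biologists → C(11,5) = 462; no physicists → C(14,5) = 2002; no geologists → C(11,5) = 462.
Add back selections omitting two groups (i.e. drawn from a single group): C(7,5) + C(4,5) + C(7,5) = 42.
By inclusion–exclusion: 8568 − 2926 + 42 = 5684.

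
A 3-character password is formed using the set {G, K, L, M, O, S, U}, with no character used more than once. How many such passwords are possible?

This is a permutation of 3 out of 7: P(7,3) = 7!/4!.
7 × 6 × 5 = 210.

210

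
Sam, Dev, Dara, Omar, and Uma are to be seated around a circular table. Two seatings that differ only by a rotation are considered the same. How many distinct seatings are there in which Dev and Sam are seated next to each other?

Treat {Dev, Sam} as one unit (2 internal orders) and seat the resulting 4 units around the table: (3)! circular arrangements.
So 2 × (3)! = 2 × 6 = 12.

12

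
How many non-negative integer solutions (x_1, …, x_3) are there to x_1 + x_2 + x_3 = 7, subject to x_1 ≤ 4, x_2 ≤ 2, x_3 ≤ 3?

Without the upper bounds there are C(9,2) = 36 ways to split 7 among 3 variables.
Subtract solutions that violate a single cap (substitute x_i' = x_i − (cap_i+1)): x_1 ≥ 5 gives C(4,2) = 6; x_2 ≥ 3 gives C(6,2) = 15; x_3 ≥ 4 gives C(5,2) = 10. Together 31.
Add back pairs where two caps are both exceeded: 0 + 0 + 1 = 1.
By inclusion–exclusion the count is 36 − 31 + 1 = 6.

6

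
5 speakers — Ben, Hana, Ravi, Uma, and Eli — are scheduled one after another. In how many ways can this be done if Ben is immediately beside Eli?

48

Glue Ben and Eli into one block (2 internal orders), leaving 4 units to arrange in a row.
That gives 2 × 4! = 2 × 24 = 48.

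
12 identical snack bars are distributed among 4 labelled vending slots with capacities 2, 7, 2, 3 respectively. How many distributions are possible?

10

By stars and bars, unrestricted non-negative solutions to x_1+…+x_4 = 12 number C(12+3,3) = 455.
Subtract solutions that violate a single cap (substitute x_i' = x_i − (cap_i+1)): x_1 ≥ 3 gives C(12,3) = 220; x_2 ≥ 8 gives C(7,3) = 35; x_3 ≥ 3 gives C(12,3) = 220; x_4 ≥ 4 gives C(11,3) = 165. Together 640.
Add back pairs where two caps are both exceeded: 4 + 84 + 56 + 4 + 1 + 56 = 205.
Subtract triples: 0 + 0 + 10 + 0 = 10.
By inclusion–exclusion the count is 455 − 640 + 205 − 10 = 10.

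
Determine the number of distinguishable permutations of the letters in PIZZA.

60

The 5 letters of PIZZA have repeats: Z appearing twice.
The number of distinct arrangements is 5!/(2!) = 120/2 = 60.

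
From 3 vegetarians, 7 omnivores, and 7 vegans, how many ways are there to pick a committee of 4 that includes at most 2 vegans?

1995

Split by how many vegans are chosen (0 through 2).
Sum: C(7,0)·C(10,4) + C(7,1)·C(10,3) + C(7,2)·C(10,2) = 210 + 840 + 945 = 1995.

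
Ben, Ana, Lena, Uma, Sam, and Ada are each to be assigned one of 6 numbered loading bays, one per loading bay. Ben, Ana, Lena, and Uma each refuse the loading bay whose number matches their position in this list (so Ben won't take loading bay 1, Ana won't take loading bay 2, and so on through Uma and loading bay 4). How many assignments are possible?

362

Let Aᵢ (for 1 ≤ i ≤ 4) be the placements that put person i in their forbidden loading bay. Any j of these fix j positions, leaving (6−j)! ways to fill the rest, and there are C(4,j) ways to pick which j.
By inclusion–exclusion, the number of valid placements is Σ_{j=0}^{4} (−1)^j C(4,j)·(6−j)!.
Computing: 720 − 480 + 144 − 24 + 2 = 362.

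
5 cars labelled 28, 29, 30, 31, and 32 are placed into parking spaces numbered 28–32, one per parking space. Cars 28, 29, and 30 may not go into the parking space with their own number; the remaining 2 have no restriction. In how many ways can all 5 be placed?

Let Aᵢ (for i ∈ {28, 29, 30}) be the placements that put car i in its forbidden parking space. Any j of these fix j positions, leaving (5−j)! ways to fill the rest, and there are C(3,j) ways to pick which j.
By inclusion–exclusion, the number of valid placements is Σ_{j=0}^{3} (−1)^j C(3,j)·(5−j)!.
Computing: 120 − 72 + 18 − 2 = 64.

64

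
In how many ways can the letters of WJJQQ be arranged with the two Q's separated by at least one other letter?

18

Total arrangements of WJJQQ: 5!/(2!·2!) = 30.
Arrangements with the Q's together: treat QQ as one letter, giving (4)!/(2!) = 12.
Hence 30 − 12 = 18.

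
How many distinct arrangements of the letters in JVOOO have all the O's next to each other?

Treat the 3 copies of O as a single block. The multiset to arrange is then {OOO, J, V}, 3 items in all.
All 3 items are distinct, so there are (3)! = 6 arrangements.

6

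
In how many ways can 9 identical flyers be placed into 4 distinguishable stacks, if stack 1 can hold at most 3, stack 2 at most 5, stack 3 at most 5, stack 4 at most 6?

By stars and bars, unrestricted non-negative solutions to x_1+…+x_4 = 9 number C(9+3,3) = 220.
Subtract solutions that violate a single cap (substitute x_i' = x_i − (cap_i+1)): x_1 ≥ 4 gives C(8,3) = 56; x_2 ≥ 6 gives C(6,3) = 20; x_3 ≥ 6 gives C(6,3) = 20; x_4 ≥ 7 gives C(5,3) = 10. Together 106.
No two caps can be exceeded simultaneously, so the pair terms are all 0.
By inclusion–exclusion the count is 220 − 106 + 0 = 114.

114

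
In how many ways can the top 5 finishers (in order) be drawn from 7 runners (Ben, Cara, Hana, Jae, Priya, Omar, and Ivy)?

2520

There are 7 choices for 1st place, 6 for 2nd, and so on down to 3 for position 5.
That gives 7 × 6 × 5 × 4 × 3 = 2520.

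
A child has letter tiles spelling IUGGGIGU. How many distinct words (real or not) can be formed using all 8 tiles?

420

The 8 letters of IUGGGIGU have repeats: G appearing 4 times, I appearing twice, and U appearing twice.
Dividing 8! = 40320 by 4!·2!·2! = 96 for the repeated letters gives 420.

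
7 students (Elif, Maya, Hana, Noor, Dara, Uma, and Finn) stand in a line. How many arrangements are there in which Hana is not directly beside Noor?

There are 7! = 5040 arrangements in all. If Hana and Noor are adjacent, merging them into one block gives 2·(6)! = 1440 arrangements.
So 5040 − 1440 = 3600 arrangements keep them apart.

3600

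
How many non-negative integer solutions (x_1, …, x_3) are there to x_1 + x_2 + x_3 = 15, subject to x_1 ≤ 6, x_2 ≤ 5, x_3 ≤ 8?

Ignoring the caps, the number of non-negative solutions to x_1+…+x_3 = 15 is C(17,2) = 136.
Subtract solutions that violate a single cap (substitute x_i' = x_i − (cap_i+1)): x_1 ≥ 7 gives C(10,2) = 45; x_2 ≥ 6 gives C(11,2) = 55; x_3 ≥ 9 gives C(8,2) = 28. Together 128.
Add back pairs where two caps are both exceeded: 6 + 0 + 1 = 7.
By inclusion–exclusion the count is 136 − 128 + 7 = 15.

15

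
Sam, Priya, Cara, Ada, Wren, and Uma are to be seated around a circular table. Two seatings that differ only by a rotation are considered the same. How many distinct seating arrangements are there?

120

Around a circle, 6 distinct people have 6!/6 = (5)! = 120 rotationally distinct seatings.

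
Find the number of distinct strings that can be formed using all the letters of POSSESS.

Letter multiplicities in POSSESS: E×1, O×1, P×1, S×4.
The number of distinct arrangements is 7!/(4!) = 5040/24 = 210.

210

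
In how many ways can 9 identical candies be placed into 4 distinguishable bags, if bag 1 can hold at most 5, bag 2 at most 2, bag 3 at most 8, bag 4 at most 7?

112

By stars and bars, unrestricted non-negative solutions to x_1+…+x_4 = 9 number C(9+3,3) = 220.
Subtract solutions that violate a single cap (substitute x_i' = x_i − (cap_i+1)): x_1 ≥ 6 gives C(6,3) = 20; x_2 ≥ 3 gives C(9,3) = 84; x_3 ≥ 9 gives C(3,3) = 1; x_4 ≥ 8 gives C(4,3) = 4. Together 109.
Add back pairs where two caps are both exceeded: 1 + 0 + 0 + 0 + 0 + 0 = 1.
By inclusion–exclusion the count is 220 − 109 + 1 = 112.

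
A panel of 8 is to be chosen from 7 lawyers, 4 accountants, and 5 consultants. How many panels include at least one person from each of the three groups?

Unrestricted: C(16,8) = 12870 ways to pick any 8 of the 16.
Selections missing a whole group: no lawyers → C(9,8) = 9; no accountants → C(12,8) = 495; no consultants → C(11,8) = 165.
Add back selections omitting two groups (i.e. drawn from a single group): C(7,8) + C(4,8) + C(5,8) = 0.
By inclusion–exclusion: 12870 − 669 + 0 = 12201.

12201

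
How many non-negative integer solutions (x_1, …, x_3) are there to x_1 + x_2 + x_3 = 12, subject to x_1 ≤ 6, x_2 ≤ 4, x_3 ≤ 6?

15

Without the upper bounds there are C(14,2) = 91 ways to split 12 among 3 variables.
Subtract solutions that violate a single cap (substitute x_i' = x_i − (cap_i+1)): x_1 ≥ 7 gives C(7,2) = 21; x_2 ≥ 5 gives C(9,2) = 36; x_3 ≥ 7 gives C(7,2) = 21. Together 78.
Add back pairs where two caps are both exceeded: 1 + 0 + 1 = 2.
By inclusion–exclusion the count is 91 − 78 + 2 = 15.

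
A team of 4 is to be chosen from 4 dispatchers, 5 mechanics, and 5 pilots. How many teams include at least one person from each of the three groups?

550

Total 4-person selections from all 14: C(14,4) = 1001.
Subtract selections that omit an entire group: no dispatchers → C(10,4) = 210; no mechanics → C(9,4) = 126; no pilots → C(9,4) = 126.
Add back selections omitting two groups (i.e. drawn from a single group): C(4,4) + C(5,4) + C(5,4) = 11.
By inclusion–exclusion: 1001 − 462 + 11 = 550.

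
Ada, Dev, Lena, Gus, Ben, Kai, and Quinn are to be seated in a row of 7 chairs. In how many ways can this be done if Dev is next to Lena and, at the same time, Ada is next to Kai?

Treat {Dev,Lena} as one block (2 orders) and {Ada,Kai} as another (2 orders).
That leaves 5 units to arrange: 2 × 2 × 5! = 4 × 120 = 480.

480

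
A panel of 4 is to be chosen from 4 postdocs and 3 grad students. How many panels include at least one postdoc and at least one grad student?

Unrestricted: C(7,4) = 35 ways to pick any 4 of the 7.
Subtract selections that omit an entire group: no postdocs → C(3,4) = 0; no grad students → C(4,4) = 1.
Both groups omitted at once is impossible, so 35 − 1 = 34.

34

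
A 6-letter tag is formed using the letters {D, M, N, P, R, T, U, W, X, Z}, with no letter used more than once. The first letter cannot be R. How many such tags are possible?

136080

The first letter has 10−1 = 9 choices (anything except R).
The remaining 5 letters are filled from the other 9 symbols without repetition: 9 × 8 × 7 × 6 × 5 = 15120.
Total: 9 × 15120 = 136080.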